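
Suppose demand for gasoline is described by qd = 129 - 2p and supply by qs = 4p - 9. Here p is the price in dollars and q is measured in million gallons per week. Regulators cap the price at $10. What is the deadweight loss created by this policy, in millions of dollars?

Without the control the market clears where 129 - 2p = 4p - 9, i.e. p* = 23 and q* = 83.
Because the ceiling (10) lies below the market-clearing price, it is binding.
At p = 10: qd = 129 - 2·10 = 109 and qs = 4·10 - 9 = 31.
Quantity traded falls to 31. At q = 31 the demand price is (129 - 31)/2 = 49 and the supply price is (9 + 31)/4 = 10.
Deadweight loss = ½ · (49 - 10) · (83 - 31) = ½ · 39 · 52 = 1014.

1014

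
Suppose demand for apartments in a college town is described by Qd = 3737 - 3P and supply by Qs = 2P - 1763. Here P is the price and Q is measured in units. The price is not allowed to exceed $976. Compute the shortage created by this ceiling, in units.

In a free market, 3737 - 3P = 2P - 1763 gives the equilibrium P* = 1100, Q* = 437.
Because the ceiling (976) lies below the market-clearing price, it is binding.
At P = 976: Qd = 3737 - 3·976 = 809 and Qs = 2·976 - 1763 = 189.
Shortage = Qd - Qs = 809 - 189 = 620.

620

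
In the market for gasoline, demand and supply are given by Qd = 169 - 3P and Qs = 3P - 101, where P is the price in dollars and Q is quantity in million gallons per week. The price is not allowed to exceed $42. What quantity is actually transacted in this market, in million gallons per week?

25

In a free market, 169 - 3P = 3P - 101 gives the equilibrium P* = 45, Q* = 34.
The ceiling of 42 is below the equilibrium price 45, so it binds.
At P = 42: Qd = 169 - 3·42 = 43 and Qs = 3·42 - 101 = 25.
The quantity actually transacted is the short side, supply: 25.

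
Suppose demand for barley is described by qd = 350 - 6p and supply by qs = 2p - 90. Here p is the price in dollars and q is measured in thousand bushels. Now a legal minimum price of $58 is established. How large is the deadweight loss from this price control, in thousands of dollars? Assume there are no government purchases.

108

Without the control the market clears where 350 - 6p = 2p - 90, i.e. p* = 55 and q* = 20.
The floor of 58 is above the equilibrium price 55, so it binds.
At p = 58: qd = 350 - 6·58 = 2 and qs = 2·58 - 90 = 26.
Quantity traded falls to 2. At q = 2 the demand price is (350 - 2)/6 = 58 and the supply price is (90 + 2)/2 = 46.
Deadweight loss = ½ · (58 - 46) · (20 - 2) = ½ · 12 · 18 = 108.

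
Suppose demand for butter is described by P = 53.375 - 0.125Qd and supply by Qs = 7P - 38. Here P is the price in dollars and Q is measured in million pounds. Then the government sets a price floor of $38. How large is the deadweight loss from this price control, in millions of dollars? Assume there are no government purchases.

Rearranging demand gives Qd = 427 - 8P. Equilibrium: 427 - 8P = 7P - 38, so 465 = 15P and P* = 31, Q* = 179.
Since 38 > 31, the floor is binding.
At P = 38: Qd = 427 - 8·38 = 123 and Qs = 7·38 - 38 = 228.
Quantity traded falls to 123. At Q = 123 the demand price is (427 - 123)/8 = 38 and the supply price is (38 + 123)/7 = 23.
Deadweight loss = ½ · (38 - 23) · (179 - 123) = ½ · 15 · 56 = 420.

420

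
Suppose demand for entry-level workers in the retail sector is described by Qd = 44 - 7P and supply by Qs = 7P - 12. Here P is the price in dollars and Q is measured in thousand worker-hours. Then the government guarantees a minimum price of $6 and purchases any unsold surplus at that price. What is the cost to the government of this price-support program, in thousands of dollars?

Without the control the market clears where 44 - 7P = 7P - 12, i.e. P* = 4 and Q* = 16.
The floor of 6 is above the equilibrium price 4, so it binds.
At P = 6: Qd = 44 - 7·6 = 2 and Qs = 7·6 - 12 = 30.
Surplus = Qs - Qd = 28.
Government expenditure = surplus × support price = 28 × 6 = 168.

168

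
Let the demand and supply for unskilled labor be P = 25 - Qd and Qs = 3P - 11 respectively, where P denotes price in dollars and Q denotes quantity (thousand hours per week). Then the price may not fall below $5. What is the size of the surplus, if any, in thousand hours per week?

Rearranging demand gives Qd = 25 - P. Setting quantity demanded equal to quantity supplied, 25 - P = 3P - 11, gives P* = 9 and Q* = 16.
The floor of 5 is below the equilibrium price 9, so it is not binding; the market clears at P* = 9, Q* = 16.
Since the control does not bind, there is no surplus.

0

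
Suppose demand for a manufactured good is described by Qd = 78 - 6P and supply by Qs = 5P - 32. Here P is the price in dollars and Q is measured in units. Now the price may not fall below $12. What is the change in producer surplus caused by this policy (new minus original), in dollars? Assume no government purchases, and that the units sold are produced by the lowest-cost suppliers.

-2.4

Setting quantity demanded equal to quantity supplied, 78 - 6P = 5P - 32, gives P* = 10 and Q* = 18.
The floor of 12 is above the equilibrium price 10, so it binds.
At P = 12: Qd = 78 - 6·12 = 6 and Qs = 5·12 - 32 = 28.
Producer surplus without the control is ½ · (10 - 6.4) · 18 = 32.4.
With the floor, 6 units are sold at 12. The supply price at Q = 6 is 7.6, so PS = ½ · [(12 - 6.4) + (12 - 7.6)] · 6 = 30.
Change in producer surplus = 30 - 32.4 = -2.4.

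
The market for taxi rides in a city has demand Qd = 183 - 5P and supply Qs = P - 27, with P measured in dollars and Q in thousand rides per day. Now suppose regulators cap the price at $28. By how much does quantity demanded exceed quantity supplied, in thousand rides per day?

Without the control the market clears where 183 - 5P = P - 27, i.e. P* = 35 and Q* = 8.
The ceiling of 28 is below the equilibrium price 35, so it binds.
At P = 28: Qd = 183 - 5·28 = 43 and Qs = 28 - 27 = 1.
Shortage = Qd - Qs = 43 - 1 = 42.

42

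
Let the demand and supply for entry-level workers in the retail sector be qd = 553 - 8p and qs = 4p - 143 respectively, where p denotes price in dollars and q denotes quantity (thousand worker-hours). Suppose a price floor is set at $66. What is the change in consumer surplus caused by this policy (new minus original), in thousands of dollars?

Setting quantity demanded equal to quantity supplied, 553 - 8p = 4p - 143, gives p* = 58 and q* = 89.
Because the floor (66) lies above the market-clearing price, it is binding.
At p = 66: qd = 553 - 8·66 = 25 and qs = 4·66 - 143 = 121.
Consumer surplus without the control is ½ · (69.125 - 58) · 89 = 495.0625.
With the floor, consumers buy 25 units at 66, so CS = ½ · (69.125 - 66) · 25 = 39.0625.
Change in consumer surplus = 39.0625 - 495.0625 = -456.

-456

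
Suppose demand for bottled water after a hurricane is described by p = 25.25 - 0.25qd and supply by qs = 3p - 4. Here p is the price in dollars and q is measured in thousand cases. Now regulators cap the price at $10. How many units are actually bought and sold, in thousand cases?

26

Rearranging demand gives qd = 101 - 4p. Without the control the market clears where 101 - 4p = 3p - 4, i.e. p* = 15 and q* = 41.
Because the ceiling (10) lies below the market-clearing price, it is binding.
At p = 10: qd = 101 - 4·10 = 61 and qs = 3·10 - 4 = 26.
The quantity actually transacted is the short side, supply: 26.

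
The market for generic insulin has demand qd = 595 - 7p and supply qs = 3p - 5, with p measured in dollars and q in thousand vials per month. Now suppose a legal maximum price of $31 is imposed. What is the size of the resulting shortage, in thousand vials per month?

290

In a free market, 595 - 7p = 3p - 5 gives the equilibrium p* = 60, q* = 175.
The ceiling of 31 is below the equilibrium price 60, so it binds.
At p = 31: qd = 595 - 7·31 = 378 and qs = 3·31 - 5 = 88.
Shortage = qd - qs = 378 - 88 = 290.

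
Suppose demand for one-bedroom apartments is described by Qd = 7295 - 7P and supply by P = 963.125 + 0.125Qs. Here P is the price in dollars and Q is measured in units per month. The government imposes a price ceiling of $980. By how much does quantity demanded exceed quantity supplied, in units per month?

300

Rearranging supply gives Qs = 8P - 7705. Equilibrium: 7295 - 7P = 8P - 7705, so 15000 = 15P and P* = 1000, Q* = 295.
Since 980 < 1000, the ceiling is binding.
At P = 980: Qd = 7295 - 7·980 = 435 and Qs = 8·980 - 7705 = 135.
Shortage = Qd - Qs = 435 - 135 = 300.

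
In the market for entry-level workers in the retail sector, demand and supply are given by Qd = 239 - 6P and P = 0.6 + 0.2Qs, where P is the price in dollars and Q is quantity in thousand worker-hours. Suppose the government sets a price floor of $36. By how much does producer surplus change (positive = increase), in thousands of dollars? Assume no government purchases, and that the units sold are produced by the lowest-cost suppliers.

-383.6

Rearranging supply gives Qs = 5P - 3. In a free market, 239 - 6P = 5P - 3 gives the equilibrium P* = 22, Q* = 107.
Because the floor (36) lies above the market-clearing price, it is binding.
At P = 36: Qd = 239 - 6·36 = 23 and Qs = 5·36 - 3 = 177.
Producer surplus without the control is ½ · (22 - 0.6) · 107 = 1144.9.
With the floor, 23 units are sold at 36. The supply price at Q = 23 is 5.2, so PS = ½ · [(36 - 0.6) + (36 - 5.2)] · 23 = 761.3.
Change in producer surplus = 761.3 - 1144.9 = -383.6.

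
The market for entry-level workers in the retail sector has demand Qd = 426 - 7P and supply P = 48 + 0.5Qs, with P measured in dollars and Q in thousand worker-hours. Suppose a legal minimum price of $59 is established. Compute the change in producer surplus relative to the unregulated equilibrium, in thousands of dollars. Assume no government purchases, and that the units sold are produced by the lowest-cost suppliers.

0.75

Rearranging supply gives Qs = 2P - 96. Equilibrium: 426 - 7P = 2P - 96, so 522 = 9P and P* = 58, Q* = 20.
Since 59 > 58, the floor is binding.
At P = 59: Qd = 426 - 7·59 = 13 and Qs = 2·59 - 96 = 22.
Producer surplus without the control is ½ · (58 - 48) · 20 = 100.
With the floor, 13 units are sold at 59. The supply price at Q = 13 is 54.5, so PS = ½ · [(59 - 48) + (59 - 54.5)] · 13 = 100.75.
Change in producer surplus = 100.75 - 100 = 0.75.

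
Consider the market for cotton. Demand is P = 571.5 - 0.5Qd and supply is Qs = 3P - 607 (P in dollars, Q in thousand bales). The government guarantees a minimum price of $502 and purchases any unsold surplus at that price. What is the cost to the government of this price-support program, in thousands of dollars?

381520

Rearranging demand gives Qd = 1143 - 2P. Setting quantity demanded equal to quantity supplied, 1143 - 2P = 3P - 607, gives P* = 350 and Q* = 443.
Because the floor (502) lies above the market-clearing price, it is binding.
At P = 502: Qd = 1143 - 2·502 = 139 and Qs = 3·502 - 607 = 899.
Surplus = Qs - Qd = 760.
Government expenditure = surplus × support price = 760 × 502 = 381520.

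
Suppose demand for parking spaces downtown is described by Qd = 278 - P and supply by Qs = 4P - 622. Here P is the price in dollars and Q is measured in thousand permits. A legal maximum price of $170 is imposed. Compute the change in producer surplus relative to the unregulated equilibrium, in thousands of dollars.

In a free market, 278 - P = 4P - 622 gives the equilibrium P* = 180, Q* = 98.
Because the ceiling (170) lies below the market-clearing price, it is binding.
At P = 170: Qd = 278 - 170 = 108 and Qs = 4·170 - 622 = 58.
Producer surplus without the control is ½ · (180 - 155.5) · 98 = 1200.5.
With the ceiling, producers sell 58 units at 170, so PS = ½ · (170 - 155.5) · 58 = 420.5.
Change in producer surplus = 420.5 - 1200.5 = -780.

-780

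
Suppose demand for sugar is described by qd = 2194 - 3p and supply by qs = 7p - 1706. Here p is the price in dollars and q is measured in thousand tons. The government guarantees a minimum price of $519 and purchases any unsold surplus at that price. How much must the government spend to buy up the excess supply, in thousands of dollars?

Setting quantity demanded equal to quantity supplied, 2194 - 3p = 7p - 1706, gives p* = 390 and q* = 1024.
Since 519 > 390, the floor is binding.
At p = 519: qd = 2194 - 3·519 = 637 and qs = 7·519 - 1706 = 1927.
Surplus = qs - qd = 1290.
Government expenditure = surplus × support price = 1290 × 519 = 669510.

669510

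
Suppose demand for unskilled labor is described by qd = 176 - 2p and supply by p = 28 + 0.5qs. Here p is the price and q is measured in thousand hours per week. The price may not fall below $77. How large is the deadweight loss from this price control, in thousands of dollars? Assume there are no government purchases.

Rearranging supply gives qs = 2p - 56. Setting quantity demanded equal to quantity supplied, 176 - 2p = 2p - 56, gives p* = 58 and q* = 60.
Because the floor (77) lies above the market-clearing price, it is binding.
At p = 77: qd = 176 - 2·77 = 22 and qs = 2·77 - 56 = 98.
Quantity traded falls to 22. At q = 22 the demand price is (176 - 22)/2 = 77 and the supply price is (56 + 22)/2 = 39.
Deadweight loss = ½ · (77 - 39) · (60 - 22) = ½ · 38 · 38 = 722.

722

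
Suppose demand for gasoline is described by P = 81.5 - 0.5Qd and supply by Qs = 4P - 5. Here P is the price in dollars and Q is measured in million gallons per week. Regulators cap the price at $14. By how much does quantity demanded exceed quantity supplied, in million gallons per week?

Rearranging demand gives Qd = 163 - 2P. Equilibrium: 163 - 2P = 4P - 5, so 168 = 6P and P* = 28, Q* = 107.
The ceiling of 14 is below the equilibrium price 28, so it binds.
At P = 14: Qd = 163 - 2·14 = 135 and Qs = 4·14 - 5 = 51.
Shortage = Qd - Qs = 135 - 51 = 84.

84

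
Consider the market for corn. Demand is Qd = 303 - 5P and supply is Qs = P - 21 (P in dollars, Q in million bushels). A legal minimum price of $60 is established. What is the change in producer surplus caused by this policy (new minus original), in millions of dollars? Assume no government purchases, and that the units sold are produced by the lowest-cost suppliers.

-432

Without the control the market clears where 303 - 5P = P - 21, i.e. P* = 54 and Q* = 33.
The floor of 60 is above the equilibrium price 54, so it binds.
At P = 60: Qd = 303 - 5·60 = 3 and Qs = 60 - 21 = 39.
Producer surplus without the control is ½ · (54 - 21) · 33 = 544.5.
With the floor, 3 units are sold at 60. The supply price at Q = 3 is 24, so PS = ½ · [(60 - 21) + (60 - 24)] · 3 = 112.5.
Change in producer surplus = 112.5 - 544.5 = -432.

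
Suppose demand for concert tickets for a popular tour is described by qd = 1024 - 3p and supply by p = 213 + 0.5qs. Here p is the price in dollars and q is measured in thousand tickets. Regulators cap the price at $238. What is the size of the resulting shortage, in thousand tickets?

Rearranging supply gives qs = 2p - 426. Without the control the market clears where 1024 - 3p = 2p - 426, i.e. p* = 290 and q* = 154.
Since 238 < 290, the ceiling is binding.
At p = 238: qd = 1024 - 3·238 = 310 and qs = 2·238 - 426 = 50.
Shortage = qd - qs = 310 - 50 = 260.

260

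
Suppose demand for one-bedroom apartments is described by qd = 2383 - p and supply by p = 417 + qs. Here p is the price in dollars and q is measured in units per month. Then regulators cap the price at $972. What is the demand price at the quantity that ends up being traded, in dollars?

1828

Rearranging supply gives qs = p - 417. Equilibrium: 2383 - p = p - 417, so 2800 = 2p and p* = 1400, q* = 983.
The ceiling of 972 is below the equilibrium price 1400, so it binds.
At p = 972: qd = 2383 - 972 = 1411 and qs = 972 - 417 = 555.
Only 555 units reach the market. On the demand curve, the marginal buyer's willingness to pay at q = 555 is (2383 - 555) = 1828.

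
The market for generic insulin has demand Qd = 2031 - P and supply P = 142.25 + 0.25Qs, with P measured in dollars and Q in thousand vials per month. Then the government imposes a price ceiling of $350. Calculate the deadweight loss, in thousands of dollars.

289000

Rearranging supply gives Qs = 4P - 569. Setting quantity demanded equal to quantity supplied, 2031 - P = 4P - 569, gives P* = 520 and Q* = 1511.
Because the ceiling (350) lies below the market-clearing price, it is binding.
At P = 350: Qd = 2031 - 350 = 1681 and Qs = 4·350 - 569 = 831.
Quantity traded falls to 831. At Q = 831 the demand price is 2031 - 831 = 1200 and the supply price is (569 + 831)/4 = 350.
Deadweight loss = ½ · (1200 - 350) · (1511 - 831) = ½ · 850 · 680 = 289000.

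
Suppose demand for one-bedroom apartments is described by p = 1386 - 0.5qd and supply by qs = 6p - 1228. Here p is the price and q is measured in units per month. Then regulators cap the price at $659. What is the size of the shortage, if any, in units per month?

0

Rearranging demand gives qd = 2772 - 2p. Setting quantity demanded equal to quantity supplied, 2772 - 2p = 6p - 1228, gives p* = 500 and q* = 1772.
Since 659 is above p* = 500, the ceiling does not bind and the free-market outcome prevails.
Since the control does not bind, there is no shortage.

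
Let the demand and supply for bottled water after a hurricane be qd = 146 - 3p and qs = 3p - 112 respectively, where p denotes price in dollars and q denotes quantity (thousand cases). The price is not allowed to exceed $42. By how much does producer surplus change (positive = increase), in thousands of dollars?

-15.5

Setting quantity demanded equal to quantity supplied, 146 - 3p = 3p - 112, gives p* = 43 and q* = 17.
The ceiling of 42 is below the equilibrium price 43, so it binds.
At p = 42: qd = 146 - 3·42 = 20 and qs = 3·42 - 112 = 14.
Producer surplus without the control is ½ · (43 - 112/3) · 17 = 289/6.
With the ceiling, producers sell 14 units at 42, so PS = ½ · (42 - 112/3) · 14 = 98/3.
Change in producer surplus = 98/3 - 289/6 = -15.5.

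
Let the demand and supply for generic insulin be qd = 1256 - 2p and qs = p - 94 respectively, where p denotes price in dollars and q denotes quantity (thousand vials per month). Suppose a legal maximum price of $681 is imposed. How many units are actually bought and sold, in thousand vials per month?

356

Equilibrium: 1256 - 2p = p - 94, so 1350 = 3p and p* = 450, q* = 356.
The ceiling of 681 is above the equilibrium price 450, so it is not binding; the market clears at p* = 450, q* = 356.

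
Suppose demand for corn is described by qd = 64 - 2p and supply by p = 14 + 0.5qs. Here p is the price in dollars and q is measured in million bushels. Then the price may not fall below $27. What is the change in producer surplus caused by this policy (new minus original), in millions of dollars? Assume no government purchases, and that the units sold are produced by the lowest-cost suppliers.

24

Rearranging supply gives qs = 2p - 28. Equilibrium: 64 - 2p = 2p - 28, so 92 = 4p and p* = 23, q* = 18.
Because the floor (27) lies above the market-clearing price, it is binding.
At p = 27: qd = 64 - 2·27 = 10 and qs = 2·27 - 28 = 26.
Producer surplus without the control is ½ · (23 - 14) · 18 = 81.
With the floor, 10 units are sold at 27. The supply price at q = 10 is 19, so PS = ½ · [(27 - 14) + (27 - 19)] · 10 = 105.
Change in producer surplus = 105 - 81 = 24.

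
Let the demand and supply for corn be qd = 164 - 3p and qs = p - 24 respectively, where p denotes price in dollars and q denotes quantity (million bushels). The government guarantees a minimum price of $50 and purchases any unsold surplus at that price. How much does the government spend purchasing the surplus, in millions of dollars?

Without the control the market clears where 164 - 3p = p - 24, i.e. p* = 47 and q* = 23.
Since 50 > 47, the floor is binding.
At p = 50: qd = 164 - 3·50 = 14 and qs = 50 - 24 = 26.
Surplus = qs - qd = 12.
Government expenditure = surplus × support price = 12 × 50 = 600.

600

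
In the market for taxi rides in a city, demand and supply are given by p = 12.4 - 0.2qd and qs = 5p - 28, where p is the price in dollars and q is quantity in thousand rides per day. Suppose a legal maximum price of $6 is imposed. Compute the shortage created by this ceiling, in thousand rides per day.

30

Rearranging demand gives qd = 62 - 5p. In a free market, 62 - 5p = 5p - 28 gives the equilibrium p* = 9, q* = 17.
Because the ceiling (6) lies below the market-clearing price, it is binding.
At p = 6: qd = 62 - 5·6 = 32 and qs = 5·6 - 28 = 2.
Shortage = qd - qs = 32 - 2 = 30.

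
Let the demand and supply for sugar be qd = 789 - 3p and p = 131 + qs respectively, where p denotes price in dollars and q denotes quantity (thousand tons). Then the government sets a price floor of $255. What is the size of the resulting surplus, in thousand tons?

Rearranging supply gives qs = p - 131. Equilibrium: 789 - 3p = p - 131, so 920 = 4p and p* = 230, q* = 99.
The floor of 255 is above the equilibrium price 230, so it binds.
At p = 255: qd = 789 - 3·255 = 24 and qs = 255 - 131 = 124.
Surplus = qs - qd = 124 - 24 = 100.

100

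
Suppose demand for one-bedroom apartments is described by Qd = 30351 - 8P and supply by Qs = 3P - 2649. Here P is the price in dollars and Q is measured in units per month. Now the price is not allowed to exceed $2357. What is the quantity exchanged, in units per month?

Setting quantity demanded equal to quantity supplied, 30351 - 8P = 3P - 2649, gives P* = 3000 and Q* = 6351.
Since 2357 < 3000, the ceiling is binding.
At P = 2357: Qd = 30351 - 8·2357 = 11495 and Qs = 3·2357 - 2649 = 4422.
The quantity actually transacted is the short side, supply: 4422.

4422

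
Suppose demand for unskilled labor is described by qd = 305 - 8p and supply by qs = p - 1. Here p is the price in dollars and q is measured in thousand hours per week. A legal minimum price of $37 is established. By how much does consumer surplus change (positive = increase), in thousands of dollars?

-63

Equilibrium: 305 - 8p = p - 1, so 306 = 9p and p* = 34, q* = 33.
Because the floor (37) lies above the market-clearing price, it is binding.
At p = 37: qd = 305 - 8·37 = 9 and qs = 37 - 1 = 36.
Consumer surplus without the control is ½ · (38.125 - 34) · 33 = 68.0625.
With the floor, consumers buy 9 units at 37, so CS = ½ · (38.125 - 37) · 9 = 5.0625.
Change in consumer surplus = 5.0625 - 68.0625 = -63.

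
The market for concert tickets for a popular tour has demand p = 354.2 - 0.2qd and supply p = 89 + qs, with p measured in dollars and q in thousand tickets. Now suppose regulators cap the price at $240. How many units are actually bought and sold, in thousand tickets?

Rearranging demand gives qd = 1771 - 5p; rearranging supply gives qs = p - 89. Equilibrium: 1771 - 5p = p - 89, so 1860 = 6p and p* = 310, q* = 221.
Because the ceiling (240) lies below the market-clearing price, it is binding.
At p = 240: qd = 1771 - 5·240 = 571 and qs = 240 - 89 = 151.
The quantity actually transacted is the short side, supply: 151.

151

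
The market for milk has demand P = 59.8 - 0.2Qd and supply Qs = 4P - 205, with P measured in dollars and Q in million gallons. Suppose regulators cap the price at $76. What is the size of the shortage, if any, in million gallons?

0

Rearranging demand gives Qd = 299 - 5P. In a free market, 299 - 5P = 4P - 205 gives the equilibrium P* = 56, Q* = 19.
The ceiling of 76 is above the equilibrium price 56, so it is not binding; the market clears at P* = 56, Q* = 19.
Since the control does not bind, there is no shortage.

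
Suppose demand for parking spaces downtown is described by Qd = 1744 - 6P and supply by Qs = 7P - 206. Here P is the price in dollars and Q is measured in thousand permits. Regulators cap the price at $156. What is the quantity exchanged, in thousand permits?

Equilibrium: 1744 - 6P = 7P - 206, so 1950 = 13P and P* = 150, Q* = 844.
The ceiling of 156 is above the equilibrium price 150, so it is not binding; the market clears at P* = 150, Q* = 844.

844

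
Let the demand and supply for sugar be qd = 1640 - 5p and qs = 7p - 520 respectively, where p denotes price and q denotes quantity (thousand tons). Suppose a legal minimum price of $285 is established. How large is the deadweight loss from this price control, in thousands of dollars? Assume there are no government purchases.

47250

Without the control the market clears where 1640 - 5p = 7p - 520, i.e. p* = 180 and q* = 740.
Since 285 > 180, the floor is binding.
At p = 285: qd = 1640 - 5·285 = 215 and qs = 7·285 - 520 = 1475.
Quantity traded falls to 215. At q = 215 the demand price is (1640 - 215)/5 = 285 and the supply price is (520 + 215)/7 = 105.
Deadweight loss = ½ · (285 - 105) · (740 - 215) = ½ · 180 · 525 = 47250.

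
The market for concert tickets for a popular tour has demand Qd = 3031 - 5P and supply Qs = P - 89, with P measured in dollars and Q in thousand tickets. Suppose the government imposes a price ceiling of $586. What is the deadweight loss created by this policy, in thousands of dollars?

0

Without the control the market clears where 3031 - 5P = P - 89, i.e. P* = 520 and Q* = 431.
The ceiling of 586 is above the equilibrium price 520, so it is not binding; the market clears at P* = 520, Q* = 431.
Since the control does not bind, no trades are prevented and deadweight loss is zero.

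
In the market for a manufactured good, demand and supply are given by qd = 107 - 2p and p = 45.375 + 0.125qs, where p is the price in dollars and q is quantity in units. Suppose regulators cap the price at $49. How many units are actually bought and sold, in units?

13

Rearranging supply gives qs = 8p - 363. Without the control the market clears where 107 - 2p = 8p - 363, i.e. p* = 47 and q* = 13.
Since 49 is above p* = 47, the ceiling does not bind and the free-market outcome prevails.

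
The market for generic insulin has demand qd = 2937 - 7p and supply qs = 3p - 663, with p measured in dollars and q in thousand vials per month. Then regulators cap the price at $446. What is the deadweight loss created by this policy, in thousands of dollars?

0

Without the control the market clears where 2937 - 7p = 3p - 663, i.e. p* = 360 and q* = 417.
Since 446 is above p* = 360, the ceiling does not bind and the free-market outcome prevails.
Since the control does not bind, no trades are prevented and deadweight loss is zero.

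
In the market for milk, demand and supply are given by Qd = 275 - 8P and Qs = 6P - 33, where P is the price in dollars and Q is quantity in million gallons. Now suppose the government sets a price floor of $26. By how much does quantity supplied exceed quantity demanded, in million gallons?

56

Without the control the market clears where 275 - 8P = 6P - 33, i.e. P* = 22 and Q* = 99.
The floor of 26 is above the equilibrium price 22, so it binds.
At P = 26: Qd = 275 - 8·26 = 67 and Qs = 6·26 - 33 = 123.
Surplus = Qs - Qd = 123 - 67 = 56.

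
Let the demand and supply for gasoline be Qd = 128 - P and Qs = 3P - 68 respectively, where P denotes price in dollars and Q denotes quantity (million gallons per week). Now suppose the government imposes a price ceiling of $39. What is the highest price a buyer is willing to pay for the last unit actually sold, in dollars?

Without the control the market clears where 128 - P = 3P - 68, i.e. P* = 49 and Q* = 79.
Since 39 < 49, the ceiling is binding.
At P = 39: Qd = 128 - 39 = 89 and Qs = 3·39 - 68 = 49.
Only 49 units reach the market. On the demand curve, the marginal buyer's willingness to pay at Q = 49 is (128 - 49) = 79.

79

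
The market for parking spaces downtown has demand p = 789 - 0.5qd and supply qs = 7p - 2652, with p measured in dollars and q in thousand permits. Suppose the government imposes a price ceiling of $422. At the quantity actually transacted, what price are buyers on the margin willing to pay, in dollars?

638

Rearranging demand gives qd = 1578 - 2p. Without the control the market clears where 1578 - 2p = 7p - 2652, i.e. p* = 470 and q* = 638.
Since 422 < 470, the ceiling is binding.
At p = 422: qd = 1578 - 2·422 = 734 and qs = 7·422 - 2652 = 302.
Only 302 units reach the market. On the demand curve, the marginal buyer's willingness to pay at q = 302 is (1578 - 302)/2 = 638.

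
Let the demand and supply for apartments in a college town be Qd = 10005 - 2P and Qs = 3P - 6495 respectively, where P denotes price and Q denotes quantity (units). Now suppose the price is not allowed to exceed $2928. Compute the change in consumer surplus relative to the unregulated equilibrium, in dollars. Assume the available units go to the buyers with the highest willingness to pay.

540144

Setting quantity demanded equal to quantity supplied, 10005 - 2P = 3P - 6495, gives P* = 3300 and Q* = 3405.
Since 2928 < 3300, the ceiling is binding.
At P = 2928: Qd = 10005 - 2·2928 = 4149 and Qs = 3·2928 - 6495 = 2289.
Consumer surplus without the control is ½ · (5002.5 - 3300) · 3405 = 2898506.25.
With the ceiling, 2289 units are sold at 2928 (assume they go to the highest-value buyers). The demand price at Q = 2289 is 3858, so CS = ½ · [(5002.5 - 2928) + (3858 - 2928)] · 2289 = 3438650.25.
Change in consumer surplus = 3438650.25 - 2898506.25 = 540144.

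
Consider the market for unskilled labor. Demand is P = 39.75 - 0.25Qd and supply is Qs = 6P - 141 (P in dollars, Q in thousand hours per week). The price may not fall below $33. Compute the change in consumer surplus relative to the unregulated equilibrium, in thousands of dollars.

-99

Rearranging demand gives Qd = 159 - 4P. In a free market, 159 - 4P = 6P - 141 gives the equilibrium P* = 30, Q* = 39.
The floor of 33 is above the equilibrium price 30, so it binds.
At P = 33: Qd = 159 - 4·33 = 27 and Qs = 6·33 - 141 = 57.
Consumer surplus without the control is ½ · (39.75 - 30) · 39 = 190.125.
With the floor, consumers buy 27 units at 33, so CS = ½ · (39.75 - 33) · 27 = 91.125.
Change in consumer surplus = 91.125 - 190.125 = -99.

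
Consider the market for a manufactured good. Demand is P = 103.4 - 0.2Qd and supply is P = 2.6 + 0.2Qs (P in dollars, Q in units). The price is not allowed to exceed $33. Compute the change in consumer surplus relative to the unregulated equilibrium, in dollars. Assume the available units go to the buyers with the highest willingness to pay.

2040

Rearranging demand gives Qd = 517 - 5P; rearranging supply gives Qs = 5P - 13. Setting quantity demanded equal to quantity supplied, 517 - 5P = 5P - 13, gives P* = 53 and Q* = 252.
Because the ceiling (33) lies below the market-clearing price, it is binding.
At P = 33: Qd = 517 - 5·33 = 352 and Qs = 5·33 - 13 = 152.
Consumer surplus without the control is ½ · (103.4 - 53) · 252 = 6350.4.
With the ceiling, 152 units are sold at 33 (assume they go to the highest-value buyers). The demand price at Q = 152 is 73, so CS = ½ · [(103.4 - 33) + (73 - 33)] · 152 = 8390.4.
Change in consumer surplus = 8390.4 - 6350.4 = 2040.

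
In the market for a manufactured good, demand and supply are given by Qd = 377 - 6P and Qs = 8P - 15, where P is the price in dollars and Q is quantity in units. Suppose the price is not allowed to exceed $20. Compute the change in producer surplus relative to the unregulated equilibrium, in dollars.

Setting quantity demanded equal to quantity supplied, 377 - 6P = 8P - 15, gives P* = 28 and Q* = 209.
Since 20 < 28, the ceiling is binding.
At P = 20: Qd = 377 - 6·20 = 257 and Qs = 8·20 - 15 = 145.
Producer surplus without the control is ½ · (28 - 1.875) · 209 = 2730.0625.
With the ceiling, producers sell 145 units at 20, so PS = ½ · (20 - 1.875) · 145 = 1314.0625.
Change in producer surplus = 1314.0625 - 2730.0625 = -1416.

-1416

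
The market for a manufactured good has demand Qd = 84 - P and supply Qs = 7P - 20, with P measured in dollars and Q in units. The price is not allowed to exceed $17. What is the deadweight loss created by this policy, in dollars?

Setting quantity demanded equal to quantity supplied, 84 - P = 7P - 20, gives P* = 13 and Q* = 71.
Since 17 is above P* = 13, the ceiling does not bind and the free-market outcome prevails.
Since the control does not bind, no trades are prevented and deadweight loss is zero.

0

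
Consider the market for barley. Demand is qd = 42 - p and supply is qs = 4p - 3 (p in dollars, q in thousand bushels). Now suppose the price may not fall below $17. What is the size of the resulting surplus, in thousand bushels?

40

Without the control the market clears where 42 - p = 4p - 3, i.e. p* = 9 and q* = 33.
Because the floor (17) lies above the market-clearing price, it is binding.
At p = 17: qd = 42 - 17 = 25 and qs = 4·17 - 3 = 65.
Surplus = qs - qd = 65 - 25 = 40.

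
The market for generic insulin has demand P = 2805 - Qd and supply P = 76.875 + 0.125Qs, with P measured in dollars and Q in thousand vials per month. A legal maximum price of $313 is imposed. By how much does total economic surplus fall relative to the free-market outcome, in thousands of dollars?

161604

Rearranging demand gives Qd = 2805 - P; rearranging supply gives Qs = 8P - 615. Equilibrium: 2805 - P = 8P - 615, so 3420 = 9P and P* = 380, Q* = 2425.
The ceiling of 313 is below the equilibrium price 380, so it binds.
At P = 313: Qd = 2805 - 313 = 2492 and Qs = 8·313 - 615 = 1889.
Quantity traded falls to 1889. At Q = 1889 the demand price is 2805 - 1889 = 916 and the supply price is (615 + 1889)/8 = 313.
Deadweight loss = ½ · (916 - 313) · (2425 - 1889) = ½ · 603 · 536 = 161604.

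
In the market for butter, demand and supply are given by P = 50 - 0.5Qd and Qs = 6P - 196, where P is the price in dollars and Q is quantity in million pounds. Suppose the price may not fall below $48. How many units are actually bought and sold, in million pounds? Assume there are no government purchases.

4

Rearranging demand gives Qd = 100 - 2P. Without the control the market clears where 100 - 2P = 6P - 196, i.e. P* = 37 and Q* = 26.
The floor of 48 is above the equilibrium price 37, so it binds.
At P = 48: Qd = 100 - 2·48 = 4 and Qs = 6·48 - 196 = 92.
The quantity actually transacted is the short side, demand: 4.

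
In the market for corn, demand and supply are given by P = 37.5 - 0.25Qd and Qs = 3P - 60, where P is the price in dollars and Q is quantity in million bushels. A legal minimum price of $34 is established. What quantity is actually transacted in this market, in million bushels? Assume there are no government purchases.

14

Rearranging demand gives Qd = 150 - 4P. Without the control the market clears where 150 - 4P = 3P - 60, i.e. P* = 30 and Q* = 30.
Since 34 > 30, the floor is binding.
At P = 34: Qd = 150 - 4·34 = 14 and Qs = 3·34 - 60 = 42.
The quantity actually transacted is the short side, demand: 14.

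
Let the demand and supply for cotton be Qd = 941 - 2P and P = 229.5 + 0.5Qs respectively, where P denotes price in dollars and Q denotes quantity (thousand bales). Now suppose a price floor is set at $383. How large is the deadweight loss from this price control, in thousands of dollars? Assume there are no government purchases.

2178

Rearranging supply gives Qs = 2P - 459. Setting quantity demanded equal to quantity supplied, 941 - 2P = 2P - 459, gives P* = 350 and Q* = 241.
Since 383 > 350, the floor is binding.
At P = 383: Qd = 941 - 2·383 = 175 and Qs = 2·383 - 459 = 307.
Quantity traded falls to 175. At Q = 175 the demand price is (941 - 175)/2 = 383 and the supply price is (459 + 175)/2 = 317.
Deadweight loss = ½ · (383 - 317) · (241 - 175) = ½ · 66 · 66 = 2178.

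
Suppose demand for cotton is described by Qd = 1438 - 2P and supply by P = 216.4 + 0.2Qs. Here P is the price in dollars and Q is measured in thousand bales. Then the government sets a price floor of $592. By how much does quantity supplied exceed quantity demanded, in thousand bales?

1624

Rearranging supply gives Qs = 5P - 1082. Without the control the market clears where 1438 - 2P = 5P - 1082, i.e. P* = 360 and Q* = 718.
Since 592 > 360, the floor is binding.
At P = 592: Qd = 1438 - 2·592 = 254 and Qs = 5·592 - 1082 = 1878.
Surplus = Qs - Qd = 1878 - 254 = 1624.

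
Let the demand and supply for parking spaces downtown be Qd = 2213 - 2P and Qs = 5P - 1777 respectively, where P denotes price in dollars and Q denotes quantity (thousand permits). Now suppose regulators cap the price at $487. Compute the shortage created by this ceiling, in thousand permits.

Without the control the market clears where 2213 - 2P = 5P - 1777, i.e. P* = 570 and Q* = 1073.
Because the ceiling (487) lies below the market-clearing price, it is binding.
At P = 487: Qd = 2213 - 2·487 = 1239 and Qs = 5·487 - 1777 = 658.
Shortage = Qd - Qs = 1239 - 658 = 581.

581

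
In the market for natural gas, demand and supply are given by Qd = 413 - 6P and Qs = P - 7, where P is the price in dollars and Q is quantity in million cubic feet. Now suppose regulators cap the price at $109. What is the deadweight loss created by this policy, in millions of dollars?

0

In a free market, 413 - 6P = P - 7 gives the equilibrium P* = 60, Q* = 53.
Since 109 is above P* = 60, the ceiling does not bind and the free-market outcome prevails.
Since the control does not bind, no trades are prevented and deadweight loss is zero.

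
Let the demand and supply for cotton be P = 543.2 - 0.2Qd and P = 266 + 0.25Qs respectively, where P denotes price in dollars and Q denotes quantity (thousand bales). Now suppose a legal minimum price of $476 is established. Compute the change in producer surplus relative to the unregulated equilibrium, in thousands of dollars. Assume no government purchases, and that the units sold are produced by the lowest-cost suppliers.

Rearranging demand gives Qd = 2716 - 5P; rearranging supply gives Qs = 4P - 1064. Equilibrium: 2716 - 5P = 4P - 1064, so 3780 = 9P and P* = 420, Q* = 616.
Because the floor (476) lies above the market-clearing price, it is binding.
At P = 476: Qd = 2716 - 5·476 = 336 and Qs = 4·476 - 1064 = 840.
Producer surplus without the control is ½ · (420 - 266) · 616 = 47432.
With the floor, 336 units are sold at 476. The supply price at Q = 336 is 350, so PS = ½ · [(476 - 266) + (476 - 350)] · 336 = 56448.
Change in producer surplus = 56448 - 47432 = 9016.

9016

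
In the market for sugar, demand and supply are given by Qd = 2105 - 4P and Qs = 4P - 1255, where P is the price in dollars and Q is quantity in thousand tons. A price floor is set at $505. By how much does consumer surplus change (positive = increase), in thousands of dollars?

-21675

Without the control the market clears where 2105 - 4P = 4P - 1255, i.e. P* = 420 and Q* = 425.
The floor of 505 is above the equilibrium price 420, so it binds.
At P = 505: Qd = 2105 - 4·505 = 85 and Qs = 4·505 - 1255 = 765.
Consumer surplus without the control is ½ · (526.25 - 420) · 425 = 22578.125.
With the floor, consumers buy 85 units at 505, so CS = ½ · (526.25 - 505) · 85 = 903.125.
Change in consumer surplus = 903.125 - 22578.125 = -21675.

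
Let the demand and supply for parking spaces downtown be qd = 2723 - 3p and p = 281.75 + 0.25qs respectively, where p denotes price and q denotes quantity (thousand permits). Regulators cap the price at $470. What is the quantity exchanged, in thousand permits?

753

Rearranging supply gives qs = 4p - 1127. In a free market, 2723 - 3p = 4p - 1127 gives the equilibrium p* = 550, q* = 1073.
Since 470 < 550, the ceiling is binding.
At p = 470: qd = 2723 - 3·470 = 1313 and qs = 4·470 - 1127 = 753.
The quantity actually transacted is the short side, supply: 753.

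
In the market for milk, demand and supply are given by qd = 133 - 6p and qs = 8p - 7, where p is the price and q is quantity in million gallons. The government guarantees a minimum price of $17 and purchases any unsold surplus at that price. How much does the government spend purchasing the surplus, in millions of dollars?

1666

In a free market, 133 - 6p = 8p - 7 gives the equilibrium p* = 10, q* = 73.
Since 17 > 10, the floor is binding.
At p = 17: qd = 133 - 6·17 = 31 and qs = 8·17 - 7 = 129.
Surplus = qs - qd = 98.
Government expenditure = surplus × support price = 98 × 17 = 1666.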